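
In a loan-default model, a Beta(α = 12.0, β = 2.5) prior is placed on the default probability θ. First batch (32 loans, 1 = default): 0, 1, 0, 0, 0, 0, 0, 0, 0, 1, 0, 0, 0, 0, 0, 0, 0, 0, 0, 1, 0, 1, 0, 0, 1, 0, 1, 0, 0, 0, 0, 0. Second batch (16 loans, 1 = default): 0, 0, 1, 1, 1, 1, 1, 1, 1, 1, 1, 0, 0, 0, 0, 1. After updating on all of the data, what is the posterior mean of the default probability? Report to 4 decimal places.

The Beta prior is conjugate to a Binomial/Bernoulli likelihood; the update adds successes to α and failures to β.
After batch 1: Beta(12.0+6, 2.5+26) = Beta(18.0, 28.5).
After batch 2: Beta(18.0+10, 28.5+6) = Beta(28.0, 34.5).
Posterior mean = α/(α+β) = 28.0/62.5 = 0.4480.

0.4480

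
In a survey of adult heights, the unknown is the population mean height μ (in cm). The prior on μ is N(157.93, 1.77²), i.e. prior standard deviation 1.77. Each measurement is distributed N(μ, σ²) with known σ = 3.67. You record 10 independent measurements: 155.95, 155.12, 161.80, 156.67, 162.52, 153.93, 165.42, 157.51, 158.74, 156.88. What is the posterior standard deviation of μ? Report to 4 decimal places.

0.9705

For Normal data with known variance σ², a Normal(μ₀, σ₀²) prior on μ is conjugate. Posterior precision = 1/σ₀² + n/σ²; posterior mean is the precision-weighted average of μ₀ and x̄.
σ₀² = 1.77² = 3.1329, σ² = 3.67² = 13.4689; σ² + n·σ₀² = 13.4689 + 10·3.1329 = 44.7979.
Posterior precision = 1/σ₀² + n/σ² = 1/3.1329 + 10/13.4689 = (σ² + n·σ₀²)/(σ₀²σ²) = 44.7979/(3.1329·13.4689); posterior variance σₙ² = σ₀²σ²/(σ² + n·σ₀²) = 3.1329·13.4689/44.7979 = 0.941935.
Posterior SD = √σₙ² = √(3.1329·13.4689/44.7979) = 0.9705.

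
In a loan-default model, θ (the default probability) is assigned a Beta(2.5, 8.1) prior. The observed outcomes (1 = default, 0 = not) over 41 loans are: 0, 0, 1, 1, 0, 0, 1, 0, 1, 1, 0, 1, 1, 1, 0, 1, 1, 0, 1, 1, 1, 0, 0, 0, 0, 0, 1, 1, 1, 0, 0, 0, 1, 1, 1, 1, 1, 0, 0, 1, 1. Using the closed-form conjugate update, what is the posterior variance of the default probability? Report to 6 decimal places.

The Beta prior is conjugate to a Binomial/Bernoulli likelihood; the update adds successes to α and failures to β.
Posterior: Beta(α+k, β+n−k) = Beta(2.5+23, 8.1+18) = Beta(25.5, 26.1).
Var = αβ/((α+β)²(α+β+1)) = 25.5·26.1/(51.6²·52.6) = 0.004752.

0.004752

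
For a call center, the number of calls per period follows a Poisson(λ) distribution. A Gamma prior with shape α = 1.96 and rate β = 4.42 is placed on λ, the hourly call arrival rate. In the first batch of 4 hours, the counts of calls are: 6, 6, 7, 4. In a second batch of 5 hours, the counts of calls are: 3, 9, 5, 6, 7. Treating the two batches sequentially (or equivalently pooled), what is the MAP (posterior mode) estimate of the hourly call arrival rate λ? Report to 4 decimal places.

4.0209

With a Gamma(shape α, rate β) prior, the Poisson likelihood is conjugate: the posterior is Gamma(α + ΣXᵢ, β + n).
Batch 1: sum of counts S = 23 over n = 4 hours.
After batch 1: Gamma(α+S, β+n) = Gamma(1.96+23, 4.42+4) = Gamma(24.96, 8.42).
Batch 2: sum of counts S = 30 over n = 5 hours.
After batch 2: Gamma(α+S, β+n) = Gamma(24.96+30, 8.42+5) = Gamma(54.96, 13.42).
Mode of Gamma(α,β) for α≥1 is (α−1)/β = 53.96/13.42 = 4.0209.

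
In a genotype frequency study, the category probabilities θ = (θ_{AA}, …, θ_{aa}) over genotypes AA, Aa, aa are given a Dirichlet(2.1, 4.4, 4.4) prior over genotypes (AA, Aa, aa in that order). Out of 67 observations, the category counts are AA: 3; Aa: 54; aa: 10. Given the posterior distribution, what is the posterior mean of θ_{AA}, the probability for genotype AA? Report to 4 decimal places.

0.0655

The Dirichlet prior is conjugate to the Multinomial likelihood: each posterior αⱼ = prior αⱼ + observed count nⱼ.
Posterior concentration: (5.1, 58.4, 14.4), total = 77.9.
E[θ_{AA}|data] = α_{AA}/Σα = 5.1/77.9 = 0.0655.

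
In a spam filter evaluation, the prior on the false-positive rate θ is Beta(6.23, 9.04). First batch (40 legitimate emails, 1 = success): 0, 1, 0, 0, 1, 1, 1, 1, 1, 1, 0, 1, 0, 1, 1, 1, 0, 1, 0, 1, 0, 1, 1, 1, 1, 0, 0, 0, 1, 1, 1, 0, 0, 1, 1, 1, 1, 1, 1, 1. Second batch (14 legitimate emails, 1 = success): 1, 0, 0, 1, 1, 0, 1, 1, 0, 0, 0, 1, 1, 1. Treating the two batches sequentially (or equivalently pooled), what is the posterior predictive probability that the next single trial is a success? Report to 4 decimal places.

0.5952

The Beta prior is conjugate to a Binomial/Bernoulli likelihood; the update adds successes to α and failures to β.
After batch 1: Beta(6.23+27, 9.04+13) = Beta(33.23, 22.04).
After batch 2: Beta(33.23+8, 22.04+6) = Beta(41.23, 28.04).
For a single future Bernoulli trial, P(success | data) = α/(α+β) = 0.5952.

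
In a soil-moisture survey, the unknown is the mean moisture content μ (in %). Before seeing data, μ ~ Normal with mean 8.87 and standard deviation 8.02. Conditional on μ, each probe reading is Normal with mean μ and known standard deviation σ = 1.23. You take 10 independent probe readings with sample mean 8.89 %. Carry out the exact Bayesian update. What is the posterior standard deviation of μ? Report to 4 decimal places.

0.3885

For Normal data with known variance σ², a Normal(μ₀, σ₀²) prior on μ is conjugate. Posterior precision = 1/σ₀² + n/σ²; posterior mean is the precision-weighted average of μ₀ and x̄.
σ₀² = 8.02² = 64.3204, σ² = 1.23² = 1.5129; σ² + n·σ₀² = 1.5129 + 10·64.3204 = 644.7169.
Posterior precision = 1/σ₀² + n/σ² = 1/64.3204 + 10/1.5129 = (σ² + n·σ₀²)/(σ₀²σ²) = 644.7169/(64.3204·1.5129); posterior variance σₙ² = σ₀²σ²/(σ² + n·σ₀²) = 64.3204·1.5129/644.7169 = 0.150935.
Posterior SD = √σₙ² = √(64.3204·1.5129/644.7169) = 0.3885.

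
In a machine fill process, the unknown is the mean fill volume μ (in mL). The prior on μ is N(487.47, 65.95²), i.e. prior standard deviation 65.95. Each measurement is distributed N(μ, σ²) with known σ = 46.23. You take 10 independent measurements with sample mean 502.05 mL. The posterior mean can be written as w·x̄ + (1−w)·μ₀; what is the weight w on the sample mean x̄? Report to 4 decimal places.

For Normal data with known variance σ², a Normal(μ₀, σ₀²) prior on μ is conjugate. Posterior precision = 1/σ₀² + n/σ²; posterior mean is the precision-weighted average of μ₀ and x̄.
σ₀² = 65.95² = 4349.4025, σ² = 46.23² = 2137.2129. Prior precision 1/σ₀² = 1/4349.4025; data precision n/σ² = 10/2137.2129.
w = (n/σ²)/(1/σ₀² + n/σ²) = n·σ₀²/(σ² + n·σ₀²) = 10·4349.4025/(2137.2129 + 10·4349.4025) = 43494.025/45631.2379 = 0.9532.

0.9532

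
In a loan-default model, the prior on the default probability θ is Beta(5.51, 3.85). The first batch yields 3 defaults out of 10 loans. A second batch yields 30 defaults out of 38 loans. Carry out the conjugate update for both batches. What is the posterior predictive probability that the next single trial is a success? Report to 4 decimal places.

The Beta prior is conjugate to a Binomial/Bernoulli likelihood; the update adds successes to α and failures to β.
After batch 1: Beta(5.51+3, 3.85+7) = Beta(8.51, 10.85).
After batch 2: Beta(8.51+30, 10.85+8) = Beta(38.51, 18.85).
For a single future Bernoulli trial, P(success | data) = α/(α+β) = 0.6714.

0.6714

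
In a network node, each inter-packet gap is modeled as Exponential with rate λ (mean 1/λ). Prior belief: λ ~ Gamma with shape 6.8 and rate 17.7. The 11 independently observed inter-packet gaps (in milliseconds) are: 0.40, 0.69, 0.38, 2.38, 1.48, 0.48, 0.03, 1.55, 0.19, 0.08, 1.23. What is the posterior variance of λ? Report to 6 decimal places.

With a Gamma(shape α, rate β) prior on the exponential rate λ, the posterior after n observations with total T = Σxᵢ is Gamma(α+n, β+T).
Sum of observations T = 8.89 milliseconds; n = 11.
Posterior: Gamma(6.8+11, 17.7+8.89) = Gamma(17.8, 26.59).
Var = α/β² = 0.025176.

0.025176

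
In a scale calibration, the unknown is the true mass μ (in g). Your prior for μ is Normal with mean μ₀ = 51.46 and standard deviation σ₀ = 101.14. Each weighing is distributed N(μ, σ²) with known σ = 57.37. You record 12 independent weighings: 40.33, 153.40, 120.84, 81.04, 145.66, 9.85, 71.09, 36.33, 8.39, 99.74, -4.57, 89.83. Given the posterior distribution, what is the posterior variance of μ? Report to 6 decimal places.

For Normal data with known variance σ², a Normal(μ₀, σ₀²) prior on μ is conjugate. Posterior precision = 1/σ₀² + n/σ²; posterior mean is the precision-weighted average of μ₀ and x̄.
σ₀² = 101.14² = 10229.2996, σ² = 57.37² = 3291.3169; σ² + n·σ₀² = 3291.3169 + 12·10229.2996 = 126042.9121.
Posterior precision = 1/σ₀² + n/σ² = 1/10229.2996 + 12/3291.3169 = (σ² + n·σ₀²)/(σ₀²σ²) = 126042.9121/(10229.2996·3291.3169); posterior variance σₙ² = σ₀²σ²/(σ² + n·σ₀²) = 10229.2996·3291.3169/126042.9121 = 267.114319.

267.114319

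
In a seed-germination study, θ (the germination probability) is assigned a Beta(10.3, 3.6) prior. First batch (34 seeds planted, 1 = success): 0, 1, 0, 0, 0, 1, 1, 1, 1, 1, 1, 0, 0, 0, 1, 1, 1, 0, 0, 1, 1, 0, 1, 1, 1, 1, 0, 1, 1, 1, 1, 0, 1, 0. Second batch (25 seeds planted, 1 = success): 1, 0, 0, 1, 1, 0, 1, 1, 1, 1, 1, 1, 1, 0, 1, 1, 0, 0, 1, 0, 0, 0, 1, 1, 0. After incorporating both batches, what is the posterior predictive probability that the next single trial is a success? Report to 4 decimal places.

0.6351

The Beta prior is conjugate to a Binomial/Bernoulli likelihood; the update adds successes to α and failures to β.
After batch 1: Beta(10.3+21, 3.6+13) = Beta(31.3, 16.6).
After batch 2: Beta(31.3+15, 16.6+10) = Beta(46.3, 26.6).
For a single future Bernoulli trial, P(success | data) = α/(α+β) = 0.6351.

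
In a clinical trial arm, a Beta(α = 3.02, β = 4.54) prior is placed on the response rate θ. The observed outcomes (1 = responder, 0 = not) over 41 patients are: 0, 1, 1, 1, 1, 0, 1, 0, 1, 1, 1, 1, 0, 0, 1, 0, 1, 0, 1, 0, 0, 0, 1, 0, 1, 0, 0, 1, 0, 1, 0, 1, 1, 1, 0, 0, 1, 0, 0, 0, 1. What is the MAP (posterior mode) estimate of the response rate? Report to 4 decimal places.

The Beta prior is conjugate to a Binomial/Bernoulli likelihood; the update adds successes to α and failures to β.
Posterior: Beta(α+k, β+n−k) = Beta(3.02+21, 4.54+20) = Beta(24.02, 24.54).
Mode of Beta(a,b) for a,b>1 is (a−1)/(a+b−2) = 23.02/46.56 = 0.4944.

0.4944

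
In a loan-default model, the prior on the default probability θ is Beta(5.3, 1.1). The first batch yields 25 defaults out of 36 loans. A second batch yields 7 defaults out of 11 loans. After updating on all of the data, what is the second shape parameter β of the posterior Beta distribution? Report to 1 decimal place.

The Beta prior is conjugate to a Binomial/Bernoulli likelihood; the update adds successes to α and failures to β.
After batch 1: Beta(5.3+25, 1.1+11) = Beta(30.3, 12.1).
After batch 2: Beta(30.3+7, 12.1+4) = Beta(37.3, 16.1).
Posterior β = 16.1.

16.1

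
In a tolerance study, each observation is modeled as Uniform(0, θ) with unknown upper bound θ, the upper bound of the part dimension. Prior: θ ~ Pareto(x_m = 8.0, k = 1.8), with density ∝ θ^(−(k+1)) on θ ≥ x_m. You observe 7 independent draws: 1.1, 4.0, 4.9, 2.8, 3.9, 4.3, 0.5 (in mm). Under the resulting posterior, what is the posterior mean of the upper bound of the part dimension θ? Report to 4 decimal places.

9.0256

A Pareto(scale x_m, shape k) prior on the upper bound θ of Uniform(0, θ) is conjugate: posterior is Pareto(max(x_m, max xᵢ), k + n).
Sample maximum = 4.9; prior scale x_m = 8.0 → posterior scale = max = 8.0.
Posterior shape = 1.8 + 7 = 8.8.
E[θ|data] = k·x_m/(k−1) = 8.8·8.0/7.8 = 9.0256.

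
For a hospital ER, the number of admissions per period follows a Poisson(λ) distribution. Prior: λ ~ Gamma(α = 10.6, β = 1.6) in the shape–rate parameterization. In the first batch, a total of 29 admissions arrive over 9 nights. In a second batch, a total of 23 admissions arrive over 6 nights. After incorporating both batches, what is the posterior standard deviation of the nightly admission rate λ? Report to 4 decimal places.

With a Gamma(shape α, rate β) prior, the Poisson likelihood is conjugate: the posterior is Gamma(α + ΣXᵢ, β + n).
After batch 1: Gamma(α+S, β+n) = Gamma(10.6+29, 1.6+9) = Gamma(39.6, 10.6).
After batch 2: Gamma(α+S, β+n) = Gamma(39.6+23, 10.6+6) = Gamma(62.6, 16.6).
SD = √α/β = √62.6/16.6 = 0.4766.

0.4766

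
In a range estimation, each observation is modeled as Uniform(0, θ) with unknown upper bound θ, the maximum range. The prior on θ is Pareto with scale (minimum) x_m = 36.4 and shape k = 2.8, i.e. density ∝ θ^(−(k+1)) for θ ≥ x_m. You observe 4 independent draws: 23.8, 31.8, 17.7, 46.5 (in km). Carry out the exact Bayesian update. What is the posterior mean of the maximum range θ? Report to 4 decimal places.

A Pareto(scale x_m, shape k) prior on the upper bound θ of Uniform(0, θ) is conjugate: posterior is Pareto(max(x_m, max xᵢ), k + n).
Sample maximum = 46.5; prior scale x_m = 36.4 → posterior scale = max = 46.5.
Posterior shape = 2.8 + 4 = 6.8.
E[θ|data] = k·x_m/(k−1) = 6.8·46.5/5.8 = 54.5172.

54.5172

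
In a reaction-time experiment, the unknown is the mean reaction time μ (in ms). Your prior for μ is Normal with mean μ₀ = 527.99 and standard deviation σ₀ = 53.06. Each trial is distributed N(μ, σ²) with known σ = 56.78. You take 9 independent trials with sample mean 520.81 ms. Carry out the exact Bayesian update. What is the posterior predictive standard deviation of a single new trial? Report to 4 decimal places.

For Normal data with known variance σ², a Normal(μ₀, σ₀²) prior on μ is conjugate. Posterior precision = 1/σ₀² + n/σ²; posterior mean is the precision-weighted average of μ₀ and x̄.
σ₀² = 53.06² = 2815.3636, σ² = 56.78² = 3223.9684; σ² + n·σ₀² = 3223.9684 + 9·2815.3636 = 28562.2408.
Posterior precision = 1/σ₀² + n/σ² = 1/2815.3636 + 9/3223.9684 = (σ² + n·σ₀²)/(σ₀²σ²) = 28562.2408/(2815.3636·3223.9684); posterior variance σₙ² = σ₀²σ²/(σ² + n·σ₀²) = 2815.3636·3223.9684/28562.2408 = 317.784705.
Predictive variance for one new observation = σₙ² + σ² = 2815.3636·3223.9684/28562.2408 + 3223.9684 = σ²·(σ₀² + 28562.2408)/28562.2408 = 3223.9684·31377.6044/28562.2408 = 3541.753105; SD = √(3223.9684·31377.6044/28562.2408) = 59.5126.

59.5126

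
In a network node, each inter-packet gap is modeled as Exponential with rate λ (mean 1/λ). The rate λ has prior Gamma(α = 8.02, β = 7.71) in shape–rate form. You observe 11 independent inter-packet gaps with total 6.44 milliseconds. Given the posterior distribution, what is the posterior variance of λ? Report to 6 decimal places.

With a Gamma(shape α, rate β) prior on the exponential rate λ, the posterior after n observations with total T = Σxᵢ is Gamma(α+n, β+T).
Posterior: Gamma(8.02+11, 7.71+6.44) = Gamma(19.02, 14.15).
Var = α/β² = 0.094994.

0.094994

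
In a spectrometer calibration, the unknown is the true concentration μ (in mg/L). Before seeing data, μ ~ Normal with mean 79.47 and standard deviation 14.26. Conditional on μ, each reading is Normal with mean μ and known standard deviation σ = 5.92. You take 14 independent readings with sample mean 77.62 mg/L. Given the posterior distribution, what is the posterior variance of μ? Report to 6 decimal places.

2.472872

For Normal data with known variance σ², a Normal(μ₀, σ₀²) prior on μ is conjugate. Posterior precision = 1/σ₀² + n/σ²; posterior mean is the precision-weighted average of μ₀ and x̄.
σ₀² = 14.26² = 203.3476, σ² = 5.92² = 35.0464; σ² + n·σ₀² = 35.0464 + 14·203.3476 = 2881.9128.
Posterior precision = 1/σ₀² + n/σ² = 1/203.3476 + 14/35.0464 = (σ² + n·σ₀²)/(σ₀²σ²) = 2881.9128/(203.3476·35.0464); posterior variance σₙ² = σ₀²σ²/(σ² + n·σ₀²) = 203.3476·35.0464/2881.9128 = 2.472872.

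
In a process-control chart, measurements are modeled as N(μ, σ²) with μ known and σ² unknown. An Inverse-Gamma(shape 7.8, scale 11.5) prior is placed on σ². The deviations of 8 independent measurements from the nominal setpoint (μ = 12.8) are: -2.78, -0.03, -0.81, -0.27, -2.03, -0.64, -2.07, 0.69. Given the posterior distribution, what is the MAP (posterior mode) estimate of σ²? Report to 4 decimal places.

With known mean μ and an Inverse-Gamma(α, β) prior on σ², the Normal likelihood is conjugate: posterior is Inv-Gamma(α + n/2, β + Σ(xᵢ−μ)²/2).
Σ(xᵢ−μ)² = (-2.78)² + (-0.03)² + (-0.81)² + (-0.27)² + (-2.03)² + (-0.64)² + (-2.07)² + (0.69)² = 17.7498.
Posterior: Inv-Gamma(7.8 + 8/2, 11.5 + 17.7498/2) = Inv-Gamma(11.80, 20.37490).
Mode = β/(α+1) = 20.37490/12.80 = 1.5918.

1.5918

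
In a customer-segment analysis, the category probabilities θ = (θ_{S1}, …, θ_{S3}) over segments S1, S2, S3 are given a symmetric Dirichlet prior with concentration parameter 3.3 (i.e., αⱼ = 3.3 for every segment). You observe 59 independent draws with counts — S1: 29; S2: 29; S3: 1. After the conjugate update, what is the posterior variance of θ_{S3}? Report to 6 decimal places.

0.000837

The Dirichlet prior is conjugate to the Multinomial likelihood: each posterior αⱼ = prior αⱼ + observed count nⱼ.
Posterior concentration: (32.3, 32.3, 4.3), total = 68.9.
Var[θ_j] = α_j(Σα−α_j)/((Σα)²(Σα+1)) = 4.3·64.6/(68.9²·69.9) = 0.000837.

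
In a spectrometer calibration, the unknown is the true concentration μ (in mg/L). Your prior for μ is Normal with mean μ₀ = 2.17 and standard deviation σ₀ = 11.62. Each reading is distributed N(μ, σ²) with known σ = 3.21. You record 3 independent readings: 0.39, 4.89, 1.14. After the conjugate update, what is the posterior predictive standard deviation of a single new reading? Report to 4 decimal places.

For Normal data with known variance σ², a Normal(μ₀, σ₀²) prior on μ is conjugate. Posterior precision = 1/σ₀² + n/σ²; posterior mean is the precision-weighted average of μ₀ and x̄.
σ₀² = 11.62² = 135.0244, σ² = 3.21² = 10.3041; σ² + n·σ₀² = 10.3041 + 3·135.0244 = 415.3773.
Posterior precision = 1/σ₀² + n/σ² = 1/135.0244 + 3/10.3041 = (σ² + n·σ₀²)/(σ₀²σ²) = 415.3773/(135.0244·10.3041); posterior variance σₙ² = σ₀²σ²/(σ² + n·σ₀²) = 135.0244·10.3041/415.3773 = 3.349497.
Predictive variance for one new observation = σₙ² + σ² = 135.0244·10.3041/415.3773 + 10.3041 = σ²·(σ₀² + 415.3773)/415.3773 = 10.3041·550.4017/415.3773 = 13.653597; SD = √(10.3041·550.4017/415.3773) = 3.6951.

3.6951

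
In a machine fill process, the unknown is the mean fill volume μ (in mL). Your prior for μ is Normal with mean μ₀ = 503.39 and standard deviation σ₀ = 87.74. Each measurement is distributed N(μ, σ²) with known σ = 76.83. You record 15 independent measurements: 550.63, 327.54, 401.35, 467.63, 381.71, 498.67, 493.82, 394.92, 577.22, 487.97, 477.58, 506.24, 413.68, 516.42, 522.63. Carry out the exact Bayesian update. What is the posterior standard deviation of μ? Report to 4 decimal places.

19.3490

For Normal data with known variance σ², a Normal(μ₀, σ₀²) prior on μ is conjugate. Posterior precision = 1/σ₀² + n/σ²; posterior mean is the precision-weighted average of μ₀ and x̄.
σ₀² = 87.74² = 7698.3076, σ² = 76.83² = 5902.8489; σ² + n·σ₀² = 5902.8489 + 15·7698.3076 = 121377.4629.
Posterior precision = 1/σ₀² + n/σ² = 1/7698.3076 + 15/5902.8489 = (σ² + n·σ₀²)/(σ₀²σ²) = 121377.4629/(7698.3076·5902.8489); posterior variance σₙ² = σ₀²σ²/(σ² + n·σ₀²) = 7698.3076·5902.8489/121377.4629 = 374.385372.
Posterior SD = √σₙ² = √(7698.3076·5902.8489/121377.4629) = 19.3490.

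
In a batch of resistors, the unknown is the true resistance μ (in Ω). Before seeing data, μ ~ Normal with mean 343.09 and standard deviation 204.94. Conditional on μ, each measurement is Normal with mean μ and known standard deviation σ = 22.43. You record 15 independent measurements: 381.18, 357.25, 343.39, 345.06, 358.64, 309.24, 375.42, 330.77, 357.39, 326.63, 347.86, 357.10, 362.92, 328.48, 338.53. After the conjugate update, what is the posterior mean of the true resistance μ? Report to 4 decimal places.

347.9868

For Normal data with known variance σ², a Normal(μ₀, σ₀²) prior on μ is conjugate. Posterior precision = 1/σ₀² + n/σ²; posterior mean is the precision-weighted average of μ₀ and x̄.
Σxᵢ = 381.18 + 357.25 + 343.39 + 345.06 + 358.64 + 309.24 + 375.42 + 330.77 + 357.39 + 326.63 + 347.86 + 357.10 + 362.92 + 328.48 + 338.53 = 5219.86, so n·x̄ = 5219.86.
σ₀² = 204.94² = 42000.4036, σ² = 22.43² = 503.1049; σ² + n·σ₀² = 503.1049 + 15·42000.4036 = 630509.1589.
Posterior mean = (μ₀/σ₀² + n·x̄/σ²)/(1/σ₀² + n/σ²) = (σ²·μ₀ + σ₀²·n·x̄)/(σ² + n·σ₀²) = (503.1049·343.09 + 42000.4036·5219.86)/630509.1589 = 219408836.995637/630509.1589 = 347.9868.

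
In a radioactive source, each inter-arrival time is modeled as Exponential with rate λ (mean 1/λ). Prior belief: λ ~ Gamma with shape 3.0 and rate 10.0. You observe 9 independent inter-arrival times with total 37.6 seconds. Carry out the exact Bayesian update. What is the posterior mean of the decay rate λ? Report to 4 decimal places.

0.2521

With a Gamma(shape α, rate β) prior on the exponential rate λ, the posterior after n observations with total T = Σxᵢ is Gamma(α+n, β+T).
Posterior: Gamma(3.0+9, 10.0+37.6) = Gamma(12.0, 47.6).
Posterior mean of λ = α/β = 12.0/47.6 = 0.2521.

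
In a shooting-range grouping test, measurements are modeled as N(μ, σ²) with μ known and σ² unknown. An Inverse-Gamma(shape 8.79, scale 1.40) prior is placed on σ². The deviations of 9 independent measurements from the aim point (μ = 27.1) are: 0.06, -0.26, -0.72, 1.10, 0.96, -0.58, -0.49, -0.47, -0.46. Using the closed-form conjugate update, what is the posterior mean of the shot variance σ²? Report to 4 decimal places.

With known mean μ and an Inverse-Gamma(α, β) prior on σ², the Normal likelihood is conjugate: posterior is Inv-Gamma(α + n/2, β + Σ(xᵢ−μ)²/2).
Σ(xᵢ−μ)² = (0.06)² + (-0.26)² + (-0.72)² + (1.10)² + (0.96)² + (-0.58)² + (-0.49)² + (-0.47)² + (-0.46)² = 3.7302.
Posterior: Inv-Gamma(8.79 + 9/2, 1.40 + 3.7302/2) = Inv-Gamma(13.29, 3.26510).
E[σ²|data] = β/(α−1) = 3.26510/12.29 = 0.2657.

0.2657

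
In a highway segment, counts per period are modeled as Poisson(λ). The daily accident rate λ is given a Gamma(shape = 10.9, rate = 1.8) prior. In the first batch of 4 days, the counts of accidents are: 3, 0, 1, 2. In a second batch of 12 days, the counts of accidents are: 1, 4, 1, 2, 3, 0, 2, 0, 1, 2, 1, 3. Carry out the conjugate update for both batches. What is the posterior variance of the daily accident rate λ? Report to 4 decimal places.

With a Gamma(shape α, rate β) prior, the Poisson likelihood is conjugate: the posterior is Gamma(α + ΣXᵢ, β + n).
Batch 1: sum of counts S = 6 over n = 4 days.
After batch 1: Gamma(α+S, β+n) = Gamma(10.9+6, 1.8+4) = Gamma(16.9, 5.8).
Batch 2: sum of counts S = 20 over n = 12 days.
After batch 2: Gamma(α+S, β+n) = Gamma(16.9+20, 5.8+12) = Gamma(36.9, 17.8).
Var = α/β² = 36.9/17.8² = 0.1165.

0.1165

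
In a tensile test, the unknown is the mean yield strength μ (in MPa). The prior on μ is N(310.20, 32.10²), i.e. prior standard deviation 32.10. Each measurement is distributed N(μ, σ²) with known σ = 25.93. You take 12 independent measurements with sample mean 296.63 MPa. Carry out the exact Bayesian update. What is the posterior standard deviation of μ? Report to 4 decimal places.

For Normal data with known variance σ², a Normal(μ₀, σ₀²) prior on μ is conjugate. Posterior precision = 1/σ₀² + n/σ²; posterior mean is the precision-weighted average of μ₀ and x̄.
σ₀² = 32.10² = 1030.41, σ² = 25.93² = 672.3649; σ² + n·σ₀² = 672.3649 + 12·1030.41 = 13037.2849.
Posterior precision = 1/σ₀² + n/σ² = 1/1030.41 + 12/672.3649 = (σ² + n·σ₀²)/(σ₀²σ²) = 13037.2849/(1030.41·672.3649); posterior variance σₙ² = σ₀²σ²/(σ² + n·σ₀²) = 1030.41·672.3649/13037.2849 = 53.140782.
Posterior SD = √σₙ² = √(1030.41·672.3649/13037.2849) = 7.2898.

7.2898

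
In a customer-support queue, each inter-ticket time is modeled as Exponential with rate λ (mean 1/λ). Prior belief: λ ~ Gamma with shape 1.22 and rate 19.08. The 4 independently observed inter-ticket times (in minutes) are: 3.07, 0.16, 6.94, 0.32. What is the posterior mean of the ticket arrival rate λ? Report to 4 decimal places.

With a Gamma(shape α, rate β) prior on the exponential rate λ, the posterior after n observations with total T = Σxᵢ is Gamma(α+n, β+T).
Sum of observations T = 10.49 minutes; n = 4.
Posterior: Gamma(1.22+4, 19.08+10.49) = Gamma(5.22, 29.57).
Posterior mean of λ = α/β = 5.22/29.57 = 0.1765.

0.1765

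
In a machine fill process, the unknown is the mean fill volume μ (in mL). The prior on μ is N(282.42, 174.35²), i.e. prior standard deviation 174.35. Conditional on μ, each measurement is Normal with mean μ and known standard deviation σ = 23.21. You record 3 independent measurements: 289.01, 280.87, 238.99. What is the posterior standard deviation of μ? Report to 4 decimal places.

13.3609

For Normal data with known variance σ², a Normal(μ₀, σ₀²) prior on μ is conjugate. Posterior precision = 1/σ₀² + n/σ²; posterior mean is the precision-weighted average of μ₀ and x̄.
σ₀² = 174.35² = 30397.9225, σ² = 23.21² = 538.7041; σ² + n·σ₀² = 538.7041 + 3·30397.9225 = 91732.4716.
Posterior precision = 1/σ₀² + n/σ² = 1/30397.9225 + 3/538.7041 = (σ² + n·σ₀²)/(σ₀²σ²) = 91732.4716/(30397.9225·538.7041); posterior variance σₙ² = σ₀²σ²/(σ² + n·σ₀²) = 30397.9225·538.7041/91732.4716 = 178.513510.
Posterior SD = √σₙ² = √(30397.9225·538.7041/91732.4716) = 13.3609.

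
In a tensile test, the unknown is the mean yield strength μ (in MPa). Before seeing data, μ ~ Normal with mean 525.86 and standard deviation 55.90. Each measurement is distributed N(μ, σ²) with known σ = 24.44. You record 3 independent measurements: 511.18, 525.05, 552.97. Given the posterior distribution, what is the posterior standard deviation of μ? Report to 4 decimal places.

For Normal data with known variance σ², a Normal(μ₀, σ₀²) prior on μ is conjugate. Posterior precision = 1/σ₀² + n/σ²; posterior mean is the precision-weighted average of μ₀ and x̄.
σ₀² = 55.90² = 3124.81, σ² = 24.44² = 597.3136; σ² + n·σ₀² = 597.3136 + 3·3124.81 = 9971.7436.
Posterior precision = 1/σ₀² + n/σ² = 1/3124.81 + 3/597.3136 = (σ² + n·σ₀²)/(σ₀²σ²) = 9971.7436/(3124.81·597.3136); posterior variance σₙ² = σ₀²σ²/(σ² + n·σ₀²) = 3124.81·597.3136/9971.7436 = 187.178049.
Posterior SD = √σₙ² = √(3124.81·597.3136/9971.7436) = 13.6813.

13.6813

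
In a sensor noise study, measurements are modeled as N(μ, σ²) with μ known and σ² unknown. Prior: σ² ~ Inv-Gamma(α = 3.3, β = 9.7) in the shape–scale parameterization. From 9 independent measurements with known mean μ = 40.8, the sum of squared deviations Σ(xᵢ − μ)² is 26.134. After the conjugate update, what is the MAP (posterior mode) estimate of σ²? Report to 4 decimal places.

With known mean μ and an Inverse-Gamma(α, β) prior on σ², the Normal likelihood is conjugate: posterior is Inv-Gamma(α + n/2, β + Σ(xᵢ−μ)²/2).
Posterior: Inv-Gamma(3.3 + 9/2, 9.7 + 26.134/2) = Inv-Gamma(7.80, 22.7670).
Mode = β/(α+1) = 22.7670/8.80 = 2.5872.

2.5872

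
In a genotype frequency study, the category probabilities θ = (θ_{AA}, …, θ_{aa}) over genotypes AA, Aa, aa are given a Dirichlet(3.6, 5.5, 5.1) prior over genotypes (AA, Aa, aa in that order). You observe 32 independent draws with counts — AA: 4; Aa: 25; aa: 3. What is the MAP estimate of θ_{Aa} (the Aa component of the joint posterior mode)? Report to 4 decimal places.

0.6829

The Dirichlet prior is conjugate to the Multinomial likelihood: each posterior αⱼ = prior αⱼ + observed count nⱼ.
Posterior concentration: (7.6, 30.5, 8.1), total = 46.2.
Joint mode component: (α_{Aa}−1)/(Σα−K) = 29.5/43.2 = 0.6829.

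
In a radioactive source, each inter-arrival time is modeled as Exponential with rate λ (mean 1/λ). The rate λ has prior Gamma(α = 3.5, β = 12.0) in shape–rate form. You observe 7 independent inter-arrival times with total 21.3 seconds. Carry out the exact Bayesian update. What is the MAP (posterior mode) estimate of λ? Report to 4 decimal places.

With a Gamma(shape α, rate β) prior on the exponential rate λ, the posterior after n observations with total T = Σxᵢ is Gamma(α+n, β+T).
Posterior: Gamma(3.5+7, 12.0+21.3) = Gamma(10.5, 33.3).
Mode = (α−1)/β = 0.2853.

0.2853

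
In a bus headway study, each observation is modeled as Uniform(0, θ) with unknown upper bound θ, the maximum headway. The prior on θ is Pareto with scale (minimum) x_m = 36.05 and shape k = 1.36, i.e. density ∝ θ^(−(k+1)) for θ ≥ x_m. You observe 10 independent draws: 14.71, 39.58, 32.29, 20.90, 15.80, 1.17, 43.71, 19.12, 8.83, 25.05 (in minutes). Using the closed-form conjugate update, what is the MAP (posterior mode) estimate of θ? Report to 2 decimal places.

A Pareto(scale x_m, shape k) prior on the upper bound θ of Uniform(0, θ) is conjugate: posterior is Pareto(max(x_m, max xᵢ), k + n).
Sample maximum = 43.71; prior scale x_m = 36.05 → posterior scale = max = 43.71.
Posterior shape = 1.36 + 10 = 11.36.
The Pareto density is decreasing on [x_m, ∞), so the mode is x_m = 43.71.

43.71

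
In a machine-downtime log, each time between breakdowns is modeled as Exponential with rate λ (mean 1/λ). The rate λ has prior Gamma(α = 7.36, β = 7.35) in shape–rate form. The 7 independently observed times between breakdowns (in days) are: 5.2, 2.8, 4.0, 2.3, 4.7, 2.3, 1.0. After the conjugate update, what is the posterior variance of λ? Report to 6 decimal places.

With a Gamma(shape α, rate β) prior on the exponential rate λ, the posterior after n observations with total T = Σxᵢ is Gamma(α+n, β+T).
Sum of observations T = 22.3 days; n = 7.
Posterior: Gamma(7.36+7, 7.35+22.3) = Gamma(14.36, 29.65).
Var = α/β² = 0.016334.

0.016334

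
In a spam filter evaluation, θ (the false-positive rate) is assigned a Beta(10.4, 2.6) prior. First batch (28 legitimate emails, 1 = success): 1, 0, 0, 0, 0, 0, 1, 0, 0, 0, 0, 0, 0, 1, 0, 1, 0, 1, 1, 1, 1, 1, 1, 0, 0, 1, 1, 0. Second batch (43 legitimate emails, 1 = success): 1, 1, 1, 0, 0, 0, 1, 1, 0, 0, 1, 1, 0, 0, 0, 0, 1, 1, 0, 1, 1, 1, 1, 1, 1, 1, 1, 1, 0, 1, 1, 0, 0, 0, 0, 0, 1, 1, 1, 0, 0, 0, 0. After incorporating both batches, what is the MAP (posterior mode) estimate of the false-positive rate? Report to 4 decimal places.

0.5415

The Beta prior is conjugate to a Binomial/Bernoulli likelihood; the update adds successes to α and failures to β.
After batch 1: Beta(10.4+12, 2.6+16) = Beta(22.4, 18.6).
After batch 2: Beta(22.4+23, 18.6+20) = Beta(45.4, 38.6).
Mode of Beta(a,b) for a,b>1 is (a−1)/(a+b−2) = 44.4/82.0 = 0.5415.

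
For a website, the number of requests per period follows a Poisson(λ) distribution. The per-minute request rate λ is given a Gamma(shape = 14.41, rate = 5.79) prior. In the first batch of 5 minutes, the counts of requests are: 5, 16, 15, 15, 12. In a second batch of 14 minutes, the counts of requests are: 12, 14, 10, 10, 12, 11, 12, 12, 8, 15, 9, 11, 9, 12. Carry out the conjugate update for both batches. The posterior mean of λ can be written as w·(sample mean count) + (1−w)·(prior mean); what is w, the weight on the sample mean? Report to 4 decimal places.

With a Gamma(shape α, rate β) prior, the Poisson likelihood is conjugate: the posterior is Gamma(α + ΣXᵢ, β + n).
Total number of minutes: n = 5 + 14 = 19.
Posterior mean = (α₀+S)/(β₀+n) = [n/(β₀+n)]·(S/n) + [β₀/(β₀+n)]·(α₀/β₀), so only n and β₀ enter the weight.
Weight on data w = n/(β₀+n) = 19/(5.79+19) = 19/24.79 = 0.7664.

0.7664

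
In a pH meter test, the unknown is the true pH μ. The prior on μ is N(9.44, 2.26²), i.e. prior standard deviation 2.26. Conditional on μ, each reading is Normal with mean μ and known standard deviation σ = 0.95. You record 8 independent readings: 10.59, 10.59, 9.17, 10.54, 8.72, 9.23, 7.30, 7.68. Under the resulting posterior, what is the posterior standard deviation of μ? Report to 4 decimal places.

For Normal data with known variance σ², a Normal(μ₀, σ₀²) prior on μ is conjugate. Posterior precision = 1/σ₀² + n/σ²; posterior mean is the precision-weighted average of μ₀ and x̄.
σ₀² = 2.26² = 5.1076, σ² = 0.95² = 0.9025; σ² + n·σ₀² = 0.9025 + 8·5.1076 = 41.7633.
Posterior precision = 1/σ₀² + n/σ² = 1/5.1076 + 8/0.9025 = (σ² + n·σ₀²)/(σ₀²σ²) = 41.7633/(5.1076·0.9025); posterior variance σₙ² = σ₀²σ²/(σ² + n·σ₀²) = 5.1076·0.9025/41.7633 = 0.110375.
Posterior SD = √σₙ² = √(5.1076·0.9025/41.7633) = 0.3322.

0.3322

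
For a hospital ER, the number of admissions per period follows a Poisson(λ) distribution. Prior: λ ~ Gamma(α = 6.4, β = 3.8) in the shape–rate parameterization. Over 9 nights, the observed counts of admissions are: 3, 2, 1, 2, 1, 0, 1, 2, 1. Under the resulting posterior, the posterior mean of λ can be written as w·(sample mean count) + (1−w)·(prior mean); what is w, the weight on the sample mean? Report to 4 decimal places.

With a Gamma(shape α, rate β) prior, the Poisson likelihood is conjugate: the posterior is Gamma(α + ΣXᵢ, β + n).
Posterior mean = (α₀+S)/(β₀+n) = [n/(β₀+n)]·(S/n) + [β₀/(β₀+n)]·(α₀/β₀), so only n and β₀ enter the weight.
Weight on data w = n/(β₀+n) = 9/(3.8+9) = 9/12.8 = 0.7031.

0.7031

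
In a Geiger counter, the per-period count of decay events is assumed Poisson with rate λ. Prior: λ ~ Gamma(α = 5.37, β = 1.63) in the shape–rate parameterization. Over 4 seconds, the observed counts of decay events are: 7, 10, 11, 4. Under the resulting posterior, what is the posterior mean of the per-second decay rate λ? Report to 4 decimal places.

6.6377

With a Gamma(shape α, rate β) prior, the Poisson likelihood is conjugate: the posterior is Gamma(α + ΣXᵢ, β + n).
Sum of counts S = 32 over n = 4 seconds.
Posterior: Gamma(α+S, β+n) = Gamma(5.37+32, 1.63+4) = Gamma(37.37, 5.63).
Posterior mean = α/β = 37.37/5.63 = 6.6377.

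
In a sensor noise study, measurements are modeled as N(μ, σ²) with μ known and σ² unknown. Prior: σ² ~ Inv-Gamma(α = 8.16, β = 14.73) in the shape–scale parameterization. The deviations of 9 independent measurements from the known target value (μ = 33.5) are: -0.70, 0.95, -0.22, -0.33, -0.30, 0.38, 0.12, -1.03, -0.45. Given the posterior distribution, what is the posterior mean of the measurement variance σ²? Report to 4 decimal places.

With known mean μ and an Inverse-Gamma(α, β) prior on σ², the Normal likelihood is conjugate: posterior is Inv-Gamma(α + n/2, β + Σ(xᵢ−μ)²/2).
Σ(xᵢ−μ)² = (-0.70)² + (0.95)² + (-0.22)² + (-0.33)² + (-0.30)² + (0.38)² + (0.12)² + (-1.03)² + (-0.45)² = 3.0620.
Posterior: Inv-Gamma(8.16 + 9/2, 14.73 + 3.0620/2) = Inv-Gamma(12.66, 16.26100).
E[σ²|data] = β/(α−1) = 16.26100/11.66 = 1.3946.

1.3946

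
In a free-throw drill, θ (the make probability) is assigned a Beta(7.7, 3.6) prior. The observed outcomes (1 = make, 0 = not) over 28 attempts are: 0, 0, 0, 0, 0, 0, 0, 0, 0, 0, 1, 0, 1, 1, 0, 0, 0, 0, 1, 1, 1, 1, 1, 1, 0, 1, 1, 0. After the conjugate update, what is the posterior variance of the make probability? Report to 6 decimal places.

The Beta prior is conjugate to a Binomial/Bernoulli likelihood; the update adds successes to α and failures to β.
Posterior: Beta(α+k, β+n−k) = Beta(7.7+11, 3.6+17) = Beta(18.7, 20.6).
Var = αβ/((α+β)²(α+β+1)) = 18.7·20.6/(39.3²·40.3) = 0.006189.

0.006189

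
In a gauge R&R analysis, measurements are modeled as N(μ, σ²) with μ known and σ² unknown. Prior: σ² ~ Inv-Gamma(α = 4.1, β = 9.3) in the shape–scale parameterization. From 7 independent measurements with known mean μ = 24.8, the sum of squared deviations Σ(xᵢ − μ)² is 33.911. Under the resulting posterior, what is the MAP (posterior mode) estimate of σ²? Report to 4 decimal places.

3.0530

With known mean μ and an Inverse-Gamma(α, β) prior on σ², the Normal likelihood is conjugate: posterior is Inv-Gamma(α + n/2, β + Σ(xᵢ−μ)²/2).
Posterior: Inv-Gamma(4.1 + 7/2, 9.3 + 33.911/2) = Inv-Gamma(7.60, 26.2555).
Mode = β/(α+1) = 26.2555/8.60 = 3.0530.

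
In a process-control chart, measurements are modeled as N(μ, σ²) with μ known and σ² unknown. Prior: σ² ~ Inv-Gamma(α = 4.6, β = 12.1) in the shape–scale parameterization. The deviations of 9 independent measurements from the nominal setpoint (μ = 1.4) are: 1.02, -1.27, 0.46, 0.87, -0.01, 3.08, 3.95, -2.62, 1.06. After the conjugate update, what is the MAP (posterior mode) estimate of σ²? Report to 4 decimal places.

With known mean μ and an Inverse-Gamma(α, β) prior on σ², the Normal likelihood is conjugate: posterior is Inv-Gamma(α + n/2, β + Σ(xᵢ−μ)²/2).
Σ(xᵢ−μ)² = (1.02)² + (-1.27)² + (0.46)² + (0.87)² + (-0.01)² + (3.08)² + (3.95)² + (-2.62)² + (1.06)² = 36.6988.
Posterior: Inv-Gamma(4.6 + 9/2, 12.1 + 36.6988/2) = Inv-Gamma(9.10, 30.44940).
Mode = β/(α+1) = 30.44940/10.10 = 3.0148.

3.0148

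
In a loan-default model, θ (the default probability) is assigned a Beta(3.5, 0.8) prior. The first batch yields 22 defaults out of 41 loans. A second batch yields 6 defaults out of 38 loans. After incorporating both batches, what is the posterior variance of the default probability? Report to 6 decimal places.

0.002789

The Beta prior is conjugate to a Binomial/Bernoulli likelihood; the update adds successes to α and failures to β.
After batch 1: Beta(3.5+22, 0.8+19) = Beta(25.5, 19.8).
After batch 2: Beta(25.5+6, 19.8+32) = Beta(31.5, 51.8).
Var = αβ/((α+β)²(α+β+1)) = 31.5·51.8/(83.3²·84.3) = 0.002789.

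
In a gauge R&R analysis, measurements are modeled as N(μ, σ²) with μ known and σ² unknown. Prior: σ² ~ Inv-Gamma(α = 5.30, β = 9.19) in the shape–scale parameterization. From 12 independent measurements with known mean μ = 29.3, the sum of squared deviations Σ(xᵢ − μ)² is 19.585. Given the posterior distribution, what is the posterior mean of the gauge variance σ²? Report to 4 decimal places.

1.8430

With known mean μ and an Inverse-Gamma(α, β) prior on σ², the Normal likelihood is conjugate: posterior is Inv-Gamma(α + n/2, β + Σ(xᵢ−μ)²/2).
Posterior: Inv-Gamma(5.30 + 12/2, 9.19 + 19.585/2) = Inv-Gamma(11.30, 18.9825).
E[σ²|data] = β/(α−1) = 18.9825/10.30 = 1.8430.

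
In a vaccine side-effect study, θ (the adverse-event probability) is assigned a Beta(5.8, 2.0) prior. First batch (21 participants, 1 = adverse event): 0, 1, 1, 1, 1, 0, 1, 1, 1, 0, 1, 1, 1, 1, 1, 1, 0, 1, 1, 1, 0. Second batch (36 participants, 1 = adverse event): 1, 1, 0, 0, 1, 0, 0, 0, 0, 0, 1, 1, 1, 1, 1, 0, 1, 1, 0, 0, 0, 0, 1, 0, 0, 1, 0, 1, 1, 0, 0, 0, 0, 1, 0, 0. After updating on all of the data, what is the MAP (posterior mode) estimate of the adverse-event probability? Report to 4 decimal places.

The Beta prior is conjugate to a Binomial/Bernoulli likelihood; the update adds successes to α and failures to β.
After batch 1: Beta(5.8+16, 2.0+5) = Beta(21.8, 7.0).
After batch 2: Beta(21.8+15, 7.0+21) = Beta(36.8, 28.0).
Mode of Beta(a,b) for a,b>1 is (a−1)/(a+b−2) = 35.8/62.8 = 0.5701.

0.5701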